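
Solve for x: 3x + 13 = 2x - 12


Starting with: 3x + 13 = 2x - 12
Move all x terms to left: (3 - 2)x = -12 - 13
Simplify: x = -25
Divide both sides by 1: x = -25

x = -25


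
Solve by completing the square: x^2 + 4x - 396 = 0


Start: x^2 + 4x - 396 = 0
Move constant: x^2 + 4x = 396
Half of 4 is 2, squared is 4
Add 4 to both sides: x^2 + 4x + 4 = 400
(x + 2)^2 = 400
x + 2 = ±20
x = -2 + 20 = 18 or x = -2 - 20 = -22

x = -22, x = 18


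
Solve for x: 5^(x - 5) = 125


Express both sides with the same base.
125 = 5^3
Since the bases match, equate exponents: x - 5 = 3
So x = 3 - (-5) = 8

x = 8


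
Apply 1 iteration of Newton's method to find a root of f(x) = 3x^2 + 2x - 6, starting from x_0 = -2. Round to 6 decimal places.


Newton's method: x_(n+1) = x_n - f(x_n)/f'(x_n)
f(x) = 3x^2 + 2x - 6
f'(x) = 6x + 2

Iteration 1:
  f(-2.000000) = 2.000000
  f'(-2.000000) = -10.000000
  x_1 = -2.000000 - (2.000000)/(-10.000000) = -1.800000

x_1 = -1.800000


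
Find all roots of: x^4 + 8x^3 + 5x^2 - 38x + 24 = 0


Let p(x) = x^4 + 8x^3 + 5x^2 - 38x + 24. By the rational root theorem (leading coefficient 1), any rational root is an integer divisor of 24: try ±1, ±2, ... in turn.
Test x = 1: value = 0 ✓, so (x - 1) is a factor.
Synthetic division by (x - 1): bring down 1; 1(1) + 8 = 9; 9(1) + 5 = 14; 14(1) - 38 = -24; (-24)(1) + 24 = 0 → quotient x^3 + 9x^2 + 14x - 24, remainder 0.
Continue with the quotient x^3 + 9x^2 + 14x - 24 (candidates must divide 24; re-test x = 1 first in case it repeats).
Test x = 1: value = 0 ✓, so (x - 1) is a factor.
Synthetic division by (x - 1): bring down 1; 1(1) + 9 = 10; 10(1) + 14 = 24; 24(1) - 24 = 0 → quotient x^2 + 10x + 24, remainder 0.
Solve the quadratic x^2 + 10x + 24 = 0: discriminant = 10^2 - 4(1)(24) = 100 - 96 = 4.
sqrt(4) = 2, so x = (-10 ± 2)/2: x = -4 or x = -6.
Collecting all roots found:

x = -6, x = -4, x = 1 (multiplicity 2)


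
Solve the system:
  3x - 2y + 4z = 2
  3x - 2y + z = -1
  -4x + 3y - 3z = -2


Using Cramer's rule. Expand each determinant along the first row.
D  = 3*[(-2)*(-3) - 1*3] - (-2)*[3*(-3) - 1*(-4)] + 4*[3*3 - (-2)*(-4)]
  = 3*(3) - (-2)*(-5) + 4*(1) = 3
Dx = 2*[(-2)*(-3) - 1*3] - (-2)*[(-1)*(-3) - 1*(-2)] + 4*[(-1)*3 - (-2)*(-2)]
  = 2*(3) - (-2)*(5) + 4*(-7) = -12
Dy = 3*[(-1)*(-3) - 1*(-2)] - 2*[3*(-3) - 1*(-4)] + 4*[3*(-2) - (-1)*(-4)]
  = 3*(5) - 2*(-5) + 4*(-10) = -15
Dz = 3*[(-2)*(-2) - (-1)*3] - (-2)*[3*(-2) - (-1)*(-4)] + 2*[3*3 - (-2)*(-4)]
  = 3*(7) - (-2)*(-10) + 2*(1) = 3
x = Dx/D = -12/3 = -4, y = Dy/D = -15/3 = -5, z = Dz/D = 3/3 = 1
Check eq1: (3)(-4) + (-2)(-5) + (4)(1) = 2 = 2 ✓
Check eq2: (3)(-4) + (-2)(-5) + (1)(1) = -1 = -1 ✓
Check eq3: (-4)(-4) + (3)(-5) + (-3)(1) = -2 = -2 ✓

x = -4, y = -5, z = 1


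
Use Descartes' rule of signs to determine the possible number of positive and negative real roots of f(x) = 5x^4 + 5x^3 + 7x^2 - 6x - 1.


Descartes' rule of signs:

For positive roots, count sign changes in f(x) = 5x^4 + 5x^3 + 7x^2 - 6x - 1:
Signs of coefficients: +, +, +, -, -
Number of sign changes: 1
Possible positive real roots: 1

For negative roots, examine f(-x) = 5x^4 - 5x^3 + 7x^2 + 6x - 1:
Signs of coefficients: +, -, +, +, -
Number of sign changes: 3
Possible negative real roots: 3, 1

Positive roots: 1; Negative roots: 3 or 1


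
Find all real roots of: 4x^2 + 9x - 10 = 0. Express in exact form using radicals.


Using the quadratic formula: x = (-b ± sqrt(b^2 - 4ac)) / (2a)
Here a = 4, b = 9, c = -10
Discriminant = b^2 - 4ac = 9^2 - 4(4)(-10) = 81 + 160 = 241
Since discriminant = 241 > 0, there are two real roots.
x = (-9 ± sqrt(241)) / 8
Numerically: x ≈ 0.8155 or x ≈ -3.0655

x = (-9 + sqrt(241)) / 8 or x = (-9 - sqrt(241)) / 8


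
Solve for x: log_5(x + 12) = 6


Convert to exponential form: x + 12 = 5^6 = 15625
x = 15625 - 12 = 15613
Check: log_5(15613 + 12) = log_5(15625) = log_5(15625) = 6 ✓

x = 15613


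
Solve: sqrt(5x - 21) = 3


Square both sides: 5x - 21 = 3^2 = 9
5x = 9 + 21 = 30
x = 6
Check: sqrt(5*6 - 21) = sqrt(9) = 3 ✓

x = 6


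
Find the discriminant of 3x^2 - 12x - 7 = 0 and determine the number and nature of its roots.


For ax^2 + bx + c = 0, discriminant D = b^2 - 4ac
Here a = 3, b = -12, c = -7
D = (-12)^2 - 4(3)(-7) = 144 + 84 = 228

D = 228 > 0 but not a perfect square
The equation has 2 distinct real irrational roots.

Discriminant = 228, 2 distinct real irrational roots


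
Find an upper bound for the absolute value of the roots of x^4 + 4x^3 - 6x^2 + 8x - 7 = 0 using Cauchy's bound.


Cauchy's bound: all roots r satisfy |r| <= 1 + max(|a_i/a_n|) for i = 0,...,n-1
where a_n is the leading coefficient.

Coefficients: [1, 4, -6, 8, -7]
Leading coefficient a_n = 1
Ratios |a_i/a_n|: 4, 6, 8, 7
Maximum ratio: 8
Cauchy's bound: |r| <= 1 + 8 = 9

Upper bound = 9


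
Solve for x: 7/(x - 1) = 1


Multiply both sides by (x - 1): 7 = 1(x - 1)
Distribute: 7 = x - 1
x = 7 + 1 = 8
x = 8

x = 8


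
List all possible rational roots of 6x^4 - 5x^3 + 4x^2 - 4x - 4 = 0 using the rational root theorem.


Rational root theorem: possible roots are ±p/q where:
  p divides the constant term (-4): p ∈ {1, 2, 4}
  q divides the leading coefficient (6): q ∈ {1, 2, 3, 6}

All possible rational roots: -4, -2, -4/3, -1, -2/3, -1/2, -1/3, -1/6, 1/6, 1/3, 1/2, 2/3, 1, 4/3, 2, 4

-4, -2, -4/3, -1, -2/3, -1/2, -1/3, -1/6, 1/6, 1/3, 1/2, 2/3, 1, 4/3, 2, 4


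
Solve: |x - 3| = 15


An absolute value equation |expr| = 15 gives two cases:
Case 1: x - 3 = 15
  x = 18, so x = 18
Case 2: x - 3 = -15
  x = -12, so x = -12

x = -12, x = 18


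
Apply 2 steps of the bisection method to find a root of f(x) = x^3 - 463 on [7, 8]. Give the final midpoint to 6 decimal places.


f(x) = x^3 - 463
f(7) = -120 < 0
f(8) = 49 > 0

Step 1: midpoint = (7.000000 + 8.000000)/2 = 7.500000
  f(7.500000) = -41.125000
  f(mid) < 0, so root is in [7.500000, 8.000000]

Step 2: midpoint = (7.500000 + 8.000000)/2 = 7.750000
  f(7.750000) = 2.484375
  f(mid) > 0, so root is in [7.500000, 7.750000]

midpoint = 7.750000


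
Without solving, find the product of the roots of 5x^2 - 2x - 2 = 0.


By Vieta's formulas for ax^2 + bx + c = 0:
  Sum of roots = -b/a
  Product of roots = c/a

Here a = 5, b = -2, c = -2
Sum = -(-2)/5 = 2/5
Product = -2/5 = -2/5

Product = -2/5


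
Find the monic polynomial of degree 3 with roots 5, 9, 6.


A monic polynomial with roots 5, 9, 6 is:
p(x) = (x - 5)(x - 9)(x - 6)
After multiplying by (x - 5): x - 5
After multiplying by (x - 9): x^2 - 14x + 45
After multiplying by (x - 6): x^3 - 20x^2 + 129x - 270

x^3 - 20x^2 + 129x - 270


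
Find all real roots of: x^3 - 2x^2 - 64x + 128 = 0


Let p(x) = x^3 - 2x^2 - 64x + 128. By the rational root theorem (leading coefficient 1), any rational root is an integer divisor of 128: try ±1, ±2, ... in turn.
Test x = 1: value = 63 ≠ 0.
Test x = -1: value = 189 ≠ 0.
Test x = 2: value = 0 ✓, so (x - 2) is a factor.
Synthetic division by (x - 2): bring down 1; 1(2) - 2 = 0; 0(2) - 64 = -64; (-64)(2) + 128 = 0 → quotient x^2 - 64, remainder 0.
Solve the quadratic x^2 - 64 = 0: discriminant = 0^2 - 4(1)(-64) = 0 + 256 = 256.
sqrt(256) = 16, so x = (0 ± 16)/2: x = 8 or x = -8.

x = -8, x = 2, x = 8


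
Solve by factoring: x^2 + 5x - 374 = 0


We need two numbers that multiply to -374 and add to 5.
Those numbers are 22 and -17 (since 22 * (-17) = -374 and 22 + (-17) = 5).
So x^2 + 5x - 374 = (x + 22)(x - 17) = 0
Setting each factor to zero: x = -22 or x = 17

x = -22, x = 17


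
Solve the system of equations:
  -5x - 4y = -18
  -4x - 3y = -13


Using Cramer's rule:
Determinant D = (-5)(-3) - (-4)(-4) = 15 - 16 = -1
Dx = (-18)(-3) - (-13)(-4) = 54 - 52 = 2
Dy = (-5)(-13) - (-4)(-18) = 65 - 72 = -7
x = Dx/D = 2/-1 = -2
y = Dy/D = -7/-1 = 7

x = -2, y = 7


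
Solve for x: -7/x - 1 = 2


Subtract -1 from both sides: -7/x = 3
Multiply both sides by x: -7 = 3 * x
Divide by 3: x = -7/3

x = -7/3


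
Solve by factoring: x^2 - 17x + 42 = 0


We need two numbers that multiply to 42 and add to -17.
Those numbers are -3 and -14 (since (-3) * (-14) = 42 and (-3) + (-14) = -17).
So x^2 - 17x + 42 = (x - 3)(x - 14) = 0
Setting each factor to zero: x = 3 or x = 14

x = 3, x = 14


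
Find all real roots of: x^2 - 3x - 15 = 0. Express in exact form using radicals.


Using the quadratic formula: x = (-b ± sqrt(b^2 - 4ac)) / (2a)
Here a = 1, b = -3, c = -15
Discriminant = b^2 - 4ac = (-3)^2 - 4(1)(-15) = 9 + 60 = 69
Since discriminant = 69 > 0, there are two real roots.
x = (3 ± sqrt(69)) / 2
Numerically: x ≈ 5.6533 or x ≈ -2.6533

x = (3 + sqrt(69)) / 2 or x = (3 - sqrt(69)) / 2


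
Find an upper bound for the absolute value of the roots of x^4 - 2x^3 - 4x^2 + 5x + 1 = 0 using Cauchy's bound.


Cauchy's bound: all roots r satisfy |r| <= 1 + max(|a_i/a_n|) for i = 0,...,n-1
where a_n is the leading coefficient.

Coefficients: [1, -2, -4, 5, 1]
Leading coefficient a_n = 1
Ratios |a_i/a_n|: 2, 4, 5, 1
Maximum ratio: 5
Cauchy's bound: |r| <= 1 + 5 = 6

Upper bound = 6


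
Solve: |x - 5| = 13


An absolute value equation |expr| = 13 gives two cases:
Case 1: x - 5 = 13
  x = 18, so x = 18
Case 2: x - 5 = -13
  x = -8, so x = -8

x = -8, x = 18


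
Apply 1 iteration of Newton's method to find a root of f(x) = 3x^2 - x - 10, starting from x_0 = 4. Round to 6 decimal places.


Newton's method: x_(n+1) = x_n - f(x_n)/f'(x_n)
f(x) = 3x^2 - x - 10
f'(x) = 6x - 1

Iteration 1:
  f(4.000000) = 34.000000
  f'(4.000000) = 23.000000
  x_1 = 4.000000 - (34.000000)/(23.000000) = 2.521739

x_1 = 2.521739


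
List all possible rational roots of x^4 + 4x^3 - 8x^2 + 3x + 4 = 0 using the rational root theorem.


Rational root theorem: possible roots are ±p/q where:
  p divides the constant term (4): p ∈ {1, 2, 4}
  q divides the leading coefficient (1): q ∈ {1}

All possible rational roots: -4, -2, -1, 1, 2, 4

-4, -2, -1, 1, 2, 4


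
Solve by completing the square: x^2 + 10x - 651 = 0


Start: x^2 + 10x - 651 = 0
Move constant: x^2 + 10x = 651
Half of 10 is 5, squared is 25
Add 25 to both sides: x^2 + 10x + 25 = 676
(x + 5)^2 = 676
x + 5 = ±26
x = -5 + 26 = 21 or x = -5 - 26 = -31

x = -31, x = 21


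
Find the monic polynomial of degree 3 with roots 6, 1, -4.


A monic polynomial with roots 6, 1, -4 is:
p(x) = (x - 6)(x - 1)(x + 4)
After multiplying by (x - 6): x - 6
After multiplying by (x - 1): x^2 - 7x + 6
After multiplying by (x + 4): x^3 - 3x^2 - 22x + 24

x^3 - 3x^2 - 22x + 24


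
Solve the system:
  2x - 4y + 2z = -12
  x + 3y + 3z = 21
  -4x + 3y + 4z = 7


Using Cramer's rule. Expand each determinant along the first row.
D  = 2*[3*4 - 3*3] - (-4)*[1*4 - 3*(-4)] + 2*[1*3 - 3*(-4)]
  = 2*(3) - (-4)*(16) + 2*(15) = 100
Dx = (-12)*[3*4 - 3*3] - (-4)*[21*4 - 3*7] + 2*[21*3 - 3*7]
  = (-12)*(3) - (-4)*(63) + 2*(42) = 300
Dy = 2*[21*4 - 3*7] - (-12)*[1*4 - 3*(-4)] + 2*[1*7 - 21*(-4)]
  = 2*(63) - (-12)*(16) + 2*(91) = 500
Dz = 2*[3*7 - 21*3] - (-4)*[1*7 - 21*(-4)] + (-12)*[1*3 - 3*(-4)]
  = 2*(-42) - (-4)*(91) + (-12)*(15) = 100
x = Dx/D = 300/100 = 3, y = Dy/D = 500/100 = 5, z = Dz/D = 100/100 = 1
Check eq1: (2)(3) + (-4)(5) + (2)(1) = -12 = -12 ✓
Check eq2: (1)(3) + (3)(5) + (3)(1) = 21 = 21 ✓
Check eq3: (-4)(3) + (3)(5) + (4)(1) = 7 = 7 ✓

x = 3, y = 5, z = 1


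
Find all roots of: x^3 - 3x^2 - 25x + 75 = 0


Let p(x) = x^3 - 3x^2 - 25x + 75. By the rational root theorem (leading coefficient 1), any rational root is an integer divisor of 75: try ±1, ±2, ... in turn.
Test x = 1: value = 48 ≠ 0.
Test x = -1: value = 96 ≠ 0.
Test x = 3: value = 0 ✓, so (x - 3) is a factor.
Synthetic division by (x - 3): bring down 1; 1(3) - 3 = 0; 0(3) - 25 = -25; (-25)(3) + 75 = 0 → quotient x^2 - 25, remainder 0.
Solve the quadratic x^2 - 25 = 0: discriminant = 0^2 - 4(1)(-25) = 0 + 100 = 100.
sqrt(100) = 10, so x = (0 ± 10)/2: x = 5 or x = -5.
Collecting all roots found:

x = -5, x = 3, x = 5


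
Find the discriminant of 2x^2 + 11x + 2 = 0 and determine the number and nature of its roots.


For ax^2 + bx + c = 0, discriminant D = b^2 - 4ac
Here a = 2, b = 11, c = 2
D = (11)^2 - 4(2)(2) = 121 - 16 = 105

D = 105 > 0 but not a perfect square
The equation has 2 distinct real irrational roots.

Discriminant = 105, 2 distinct real irrational roots


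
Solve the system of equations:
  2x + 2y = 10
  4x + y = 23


Using Cramer's rule:
Determinant D = (2)(1) - (4)(2) = 2 - 8 = -6
Dx = (10)(1) - (23)(2) = 10 - 46 = -36
Dy = (2)(23) - (4)(10) = 46 - 40 = 6
x = Dx/D = -36/-6 = 6
y = Dy/D = 6/-6 = -1

x = 6, y = -1


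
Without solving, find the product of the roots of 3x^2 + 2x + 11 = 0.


By Vieta's formulas for ax^2 + bx + c = 0:
  Sum of roots = -b/a
  Product of roots = c/a

Here a = 3, b = 2, c = 11
Sum = -(2)/3 = -2/3
Product = 11/3 = 11/3

Product = 11/3


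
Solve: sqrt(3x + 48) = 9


Square both sides: 3x + 48 = 9^2 = 81
3x = 81 - 48 = 33
x = 11
Check: sqrt(3*11 + 48) = sqrt(81) = 9 ✓

x = 11


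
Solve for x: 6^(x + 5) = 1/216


Express both sides with the same base.
1/216 = 6^(-3)
Since the bases match, equate exponents: x + 5 = -3
So x = -3 - (5) = -8

x = -8


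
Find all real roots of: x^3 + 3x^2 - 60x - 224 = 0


Let p(x) = x^3 + 3x^2 - 60x - 224. By the rational root theorem (leading coefficient 1), any rational root is an integer divisor of 224: try ±1, ±2, ... in turn.
Test x = 1: value = -280 ≠ 0.
Test x = -1: value = -162 ≠ 0.
Test x = 2: value = -324 ≠ 0.
Test x = -2: value = -100 ≠ 0.
Test x = 4: value = -352 ≠ 0.
Test x = -4: value = 0 ✓, so (x + 4) is a factor.
Synthetic division by (x + 4): bring down 1; 1(-4) + 3 = -1; (-1)(-4) - 60 = -56; (-56)(-4) - 224 = 0 → quotient x^2 - x - 56, remainder 0.
Solve the quadratic x^2 - x - 56 = 0: discriminant = (-1)^2 - 4(1)(-56) = 1 + 224 = 225.
sqrt(225) = 15, so x = (1 ± 15)/2: x = 8 or x = -7.

x = -7, x = -4, x = 8


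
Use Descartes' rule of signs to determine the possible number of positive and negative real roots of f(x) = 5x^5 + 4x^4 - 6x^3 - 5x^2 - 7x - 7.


Descartes' rule of signs:

For positive roots, count sign changes in f(x) = 5x^5 + 4x^4 - 6x^3 - 5x^2 - 7x - 7:
Signs of coefficients: +, +, -, -, -, -
Number of sign changes: 1
Possible positive real roots: 1

For negative roots, examine f(-x) = -5x^5 + 4x^4 + 6x^3 - 5x^2 + 7x - 7:
Signs of coefficients: -, +, +, -, +, -
Number of sign changes: 4
Possible negative real roots: 4, 2, 0

Positive roots: 1; Negative roots: 4 or 2 or 0


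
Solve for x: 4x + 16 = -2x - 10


Starting with: 4x + 16 = -2x - 10
Move all x terms to left: (4 + 2)x = -10 - 16
Simplify: 6x = -26
Divide both sides by 6: x = -13/3

x = -13/3


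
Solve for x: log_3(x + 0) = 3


Convert to exponential form: x + 0 = 3^3 = 27
x = 27 - 0 = 27
Check: log_3(27 + 0) = log_3(27) = log_3(27) = 3 ✓

x = 27


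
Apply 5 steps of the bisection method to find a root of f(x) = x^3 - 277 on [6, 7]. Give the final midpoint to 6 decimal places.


f(x) = x^3 - 277
f(6) = -61 < 0
f(7) = 66 > 0

Step 1: midpoint = (6.000000 + 7.000000)/2 = 6.500000
  f(6.500000) = -2.375000
  f(mid) < 0, so root is in [6.500000, 7.000000]

Step 2: midpoint = (6.500000 + 7.000000)/2 = 6.750000
  f(6.750000) = 30.546875
  f(mid) > 0, so root is in [6.500000, 6.750000]

Step 3: midpoint = (6.500000 + 6.750000)/2 = 6.625000
  f(6.625000) = 13.775391
  f(mid) > 0, so root is in [6.500000, 6.625000]

Step 4: midpoint = (6.500000 + 6.625000)/2 = 6.562500
  f(6.562500) = 5.623291
  f(mid) > 0, so root is in [6.500000, 6.562500]

Step 5: midpoint = (6.500000 + 6.562500)/2 = 6.531250
  f(6.531250) = 1.605011
  f(mid) > 0, so root is in [6.500000, 6.531250]

midpoint = 6.531250


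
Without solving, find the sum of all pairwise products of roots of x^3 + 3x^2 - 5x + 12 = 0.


By Vieta's formulas for x^3 + bx^2 + cx + d = 0:
  r1 + r2 + r3 = -b/a = -3
  r1*r2 + r1*r3 + r2*r3 = c/a = -5
  r1*r2*r3 = -d/a = -12


Sum of pairwise products = -5


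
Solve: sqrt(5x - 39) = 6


Square both sides: 5x - 39 = 6^2 = 36
5x = 36 + 39 = 75
x = 15
Check: sqrt(5*15 - 39) = sqrt(36) = 6 ✓

x = 15


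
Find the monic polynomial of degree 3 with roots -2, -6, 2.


A monic polynomial with roots -2, -6, 2 is:
p(x) = (x + 2)(x + 6)(x - 2)
After multiplying by (x + 2): x + 2
After multiplying by (x + 6): x^2 + 8x + 12
After multiplying by (x - 2): x^3 + 6x^2 - 4x - 24

x^3 + 6x^2 - 4x - 24


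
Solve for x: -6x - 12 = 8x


Starting with: -6x - 12 = 8x
Move all x terms to left: (-6 - 8)x = 0 + 12
Simplify: -14x = 12
Divide both sides by -14: x = -6/7

x = -6/7


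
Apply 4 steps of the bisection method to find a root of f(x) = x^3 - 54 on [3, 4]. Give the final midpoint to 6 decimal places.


f(x) = x^3 - 54
f(3) = -27 < 0
f(4) = 10 > 0

Step 1: midpoint = (3.000000 + 4.000000)/2 = 3.500000
  f(3.500000) = -11.125000
  f(mid) < 0, so root is in [3.500000, 4.000000]

Step 2: midpoint = (3.500000 + 4.000000)/2 = 3.750000
  f(3.750000) = -1.265625
  f(mid) < 0, so root is in [3.750000, 4.000000]

Step 3: midpoint = (3.750000 + 4.000000)/2 = 3.875000
  f(3.875000) = 4.185547
  f(mid) > 0, so root is in [3.750000, 3.875000]

Step 4: midpoint = (3.750000 + 3.875000)/2 = 3.812500
  f(3.812500) = 1.415283
  f(mid) > 0, so root is in [3.750000, 3.812500]

midpoint = 3.812500


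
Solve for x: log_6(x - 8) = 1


Convert to exponential form: x - 8 = 6^1 = 6
x = 6 + 8 = 14
Check: log_6(14 - 8) = log_6(6) = log_6(6) = 1 ✓

x = 14


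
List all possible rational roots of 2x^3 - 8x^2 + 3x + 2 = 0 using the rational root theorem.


Rational root theorem: possible roots are ±p/q where:
  p divides the constant term (2): p ∈ {1, 2}
  q divides the leading coefficient (2): q ∈ {1, 2}

All possible rational roots: -2, -1, -1/2, 1/2, 1, 2

-2, -1, -1/2, 1/2, 1, 2


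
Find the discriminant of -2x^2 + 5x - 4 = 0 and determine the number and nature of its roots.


For ax^2 + bx + c = 0, discriminant D = b^2 - 4ac
Here a = -2, b = 5, c = -4
D = (5)^2 - 4(-2)(-4) = 25 - 32 = -7

D = -7 < 0
The equation has no real roots (2 complex conjugate roots).

Discriminant = -7, no real roots (2 complex conjugate roots)


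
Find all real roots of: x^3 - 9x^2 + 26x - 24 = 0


Let p(x) = x^3 - 9x^2 + 26x - 24. By the rational root theorem (leading coefficient 1), any rational root is an integer divisor of 24: try ±1, ±2, ... in turn.
Test x = 1: value = -6 ≠ 0.
Test x = -1: value = -60 ≠ 0.
Test x = 2: value = 0 ✓, so (x - 2) is a factor.
Synthetic division by (x - 2): bring down 1; 1(2) - 9 = -7; (-7)(2) + 26 = 12; 12(2) - 24 = 0 → quotient x^2 - 7x + 12, remainder 0.
Solve the quadratic x^2 - 7x + 12 = 0: discriminant = (-7)^2 - 4(1)(12) = 49 - 48 = 1.
sqrt(1) = 1, so x = (7 ± 1)/2: x = 4 or x = 3.

x = 2, x = 3, x = 4


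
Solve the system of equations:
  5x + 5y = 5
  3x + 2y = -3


Using Cramer's rule:
Determinant D = (5)(2) - (3)(5) = 10 - 15 = -5
Dx = (5)(2) - (-3)(5) = 10 + 15 = 25
Dy = (5)(-3) - (3)(5) = -15 - 15 = -30
x = Dx/D = 25/-5 = -5
y = Dy/D = -30/-5 = 6

x = -5, y = 6


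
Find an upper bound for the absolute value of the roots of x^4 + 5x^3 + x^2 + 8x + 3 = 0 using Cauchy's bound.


Cauchy's bound: all roots r satisfy |r| <= 1 + max(|a_i/a_n|) for i = 0,...,n-1
where a_n is the leading coefficient.

Coefficients: [1, 5, 1, 8, 3]
Leading coefficient a_n = 1
Ratios |a_i/a_n|: 5, 1, 8, 3
Maximum ratio: 8
Cauchy's bound: |r| <= 1 + 8 = 9

Upper bound = 9


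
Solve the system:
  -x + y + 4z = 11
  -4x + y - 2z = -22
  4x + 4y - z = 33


Using Cramer's rule. Expand each determinant along the first row.
D  = (-1)*[1*(-1) - (-2)*4] - 1*[(-4)*(-1) - (-2)*4] + 4*[(-4)*4 - 1*4]
  = (-1)*(7) - 1*(12) + 4*(-20) = -99
Dx = 11*[1*(-1) - (-2)*4] - 1*[(-22)*(-1) - (-2)*33] + 4*[(-22)*4 - 1*33]
  = 11*(7) - 1*(88) + 4*(-121) = -495
Dy = (-1)*[(-22)*(-1) - (-2)*33] - 11*[(-4)*(-1) - (-2)*4] + 4*[(-4)*33 - (-22)*4]
  = (-1)*(88) - 11*(12) + 4*(-44) = -396
Dz = (-1)*[1*33 - (-22)*4] - 1*[(-4)*33 - (-22)*4] + 11*[(-4)*4 - 1*4]
  = (-1)*(121) - 1*(-44) + 11*(-20) = -297
x = Dx/D = -495/-99 = 5, y = Dy/D = -396/-99 = 4, z = Dz/D = -297/-99 = 3
Check eq1: (-1)(5) + (1)(4) + (4)(3) = 11 = 11 ✓
Check eq2: (-4)(5) + (1)(4) + (-2)(3) = -22 = -22 ✓
Check eq3: (4)(5) + (4)(4) + (-1)(3) = 33 = 33 ✓

x = 5, y = 4, z = 3


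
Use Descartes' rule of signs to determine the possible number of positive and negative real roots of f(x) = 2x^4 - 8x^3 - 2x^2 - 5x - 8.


Descartes' rule of signs:

For positive roots, count sign changes in f(x) = 2x^4 - 8x^3 - 2x^2 - 5x - 8:
Signs of coefficients: +, -, -, -, -
Number of sign changes: 1
Possible positive real roots: 1

For negative roots, examine f(-x) = 2x^4 + 8x^3 - 2x^2 + 5x - 8:
Signs of coefficients: +, +, -, +, -
Number of sign changes: 3
Possible negative real roots: 3, 1

Positive roots: 1; Negative roots: 3 or 1


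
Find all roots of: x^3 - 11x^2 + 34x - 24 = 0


Let p(x) = x^3 - 11x^2 + 34x - 24. By the rational root theorem (leading coefficient 1), any rational root is an integer divisor of 24: try ±1, ±2, ... in turn.
Test x = 1: value = 0 ✓, so (x - 1) is a factor.
Synthetic division by (x - 1): bring down 1; 1(1) - 11 = -10; (-10)(1) + 34 = 24; 24(1) - 24 = 0 → quotient x^2 - 10x + 24, remainder 0.
Solve the quadratic x^2 - 10x + 24 = 0: discriminant = (-10)^2 - 4(1)(24) = 100 - 96 = 4.
sqrt(4) = 2, so x = (10 ± 2)/2: x = 6 or x = 4.
Collecting all roots found:

x = 1, x = 4, x = 6


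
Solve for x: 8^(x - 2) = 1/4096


Express both sides with the same base.
1/4096 = 8^(-4)
Since the bases match, equate exponents: x - 2 = -4
So x = -4 - (-2) = -2

x = -2


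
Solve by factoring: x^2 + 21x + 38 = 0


We need two numbers that multiply to 38 and add to 21.
Those numbers are 2 and 19 (since 2 * 19 = 38 and 2 + 19 = 21).
So x^2 + 21x + 38 = (x + 2)(x + 19) = 0
Setting each factor to zero: x = -2 or x = -19

x = -19, x = -2


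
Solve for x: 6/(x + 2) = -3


Multiply both sides by (x + 2): 6 = -3(x + 2)
Distribute: 6 = -3x - 6
-3x = 6 + 6 = 12
x = -4

x = -4


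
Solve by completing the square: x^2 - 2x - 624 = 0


Start: x^2 - 2x - 624 = 0
Move constant: x^2 - 2x = 624
Half of -2 is -1, squared is 1
Add 1 to both sides: x^2 - 2x + 1 = 625
(x - 1)^2 = 625
x - 1 = ±25
x = 1 + 25 = 26 or x = 1 - 25 = -24

x = -24, x = 26


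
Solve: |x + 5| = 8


An absolute value equation |expr| = 8 gives two cases:
Case 1: x + 5 = 8
  x = 3, so x = 3
Case 2: x + 5 = -8
  x = -13, so x = -13

x = -13, x = 3


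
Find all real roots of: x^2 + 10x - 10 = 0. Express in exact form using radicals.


Using the quadratic formula: x = (-b ± sqrt(b^2 - 4ac)) / (2a)
Here a = 1, b = 10, c = -10
Discriminant = b^2 - 4ac = 10^2 - 4(1)(-10) = 100 + 40 = 140
Since discriminant = 140 > 0, there are two real roots.
x = (-10 ± 2*sqrt(35)) / 2
Simplifying: x = -5 ± sqrt(35)
Numerically: x ≈ 0.9161 or x ≈ -10.9161

x = -5 + sqrt(35) or x = -5 - sqrt(35)


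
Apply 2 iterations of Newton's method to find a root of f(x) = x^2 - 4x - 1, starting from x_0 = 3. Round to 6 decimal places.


Newton's method: x_(n+1) = x_n - f(x_n)/f'(x_n)
f(x) = x^2 - 4x - 1
f'(x) = 2x - 4

Iteration 1:
  f(3.000000) = -4.000000
  f'(3.000000) = 2.000000
  x_1 = 3.000000 - (-4.000000)/(2.000000) = 5.000000

Iteration 2:
  f(5.000000) = 4.000000
  f'(5.000000) = 6.000000
  x_2 = 5.000000 - (4.000000)/(6.000000) = 4.333333

x_2 = 4.333333


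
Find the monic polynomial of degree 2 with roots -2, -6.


A monic polynomial with roots -2, -6 is:
p(x) = (x + 2)(x + 6)
After multiplying by (x + 2): x + 2
After multiplying by (x + 6): x^2 + 8x + 12

x^2 + 8x + 12


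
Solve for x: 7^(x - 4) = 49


Express both sides with the same base.
49 = 7^2
Since the bases match, equate exponents: x - 4 = 2
So x = 2 - (-4) = 6

x = 6


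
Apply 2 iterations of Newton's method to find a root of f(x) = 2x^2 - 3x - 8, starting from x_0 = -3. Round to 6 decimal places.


Newton's method: x_(n+1) = x_n - f(x_n)/f'(x_n)
f(x) = 2x^2 - 3x - 8
f'(x) = 4x - 3

Iteration 1:
  f(-3.000000) = 19.000000
  f'(-3.000000) = -15.000000
  x_1 = -3.000000 - (19.000000)/(-15.000000) = -1.733333

Iteration 2:
  f(-1.733333) = 3.208889
  f'(-1.733333) = -9.933333
  x_2 = -1.733333 - (3.208889)/(-9.933333) = -1.410291

x_2 = -1.410291


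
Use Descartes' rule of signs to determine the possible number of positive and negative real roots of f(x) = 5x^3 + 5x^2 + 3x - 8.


Descartes' rule of signs:

For positive roots, count sign changes in f(x) = 5x^3 + 5x^2 + 3x - 8:
Signs of coefficients: +, +, +, -
Number of sign changes: 1
Possible positive real roots: 1

For negative roots, examine f(-x) = -5x^3 + 5x^2 - 3x - 8:
Signs of coefficients: -, +, -, -
Number of sign changes: 2
Possible negative real roots: 2, 0

Positive roots: 1; Negative roots: 2 or 0


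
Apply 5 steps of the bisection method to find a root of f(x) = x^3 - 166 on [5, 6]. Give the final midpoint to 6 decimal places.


f(x) = x^3 - 166
f(5) = -41 < 0
f(6) = 50 > 0

Step 1: midpoint = (5.000000 + 6.000000)/2 = 5.500000
  f(5.500000) = 0.375000
  f(mid) > 0, so root is in [5.000000, 5.500000]

Step 2: midpoint = (5.000000 + 5.500000)/2 = 5.250000
  f(5.250000) = -21.296875
  f(mid) < 0, so root is in [5.250000, 5.500000]

Step 3: midpoint = (5.250000 + 5.500000)/2 = 5.375000
  f(5.375000) = -10.712891
  f(mid) < 0, so root is in [5.375000, 5.500000]

Step 4: midpoint = (5.375000 + 5.500000)/2 = 5.437500
  f(5.437500) = -5.232666
  f(mid) < 0, so root is in [5.437500, 5.500000]

Step 5: midpoint = (5.437500 + 5.500000)/2 = 5.468750
  f(5.468750) = -2.444855
  f(mid) < 0, so root is in [5.468750, 5.500000]

midpoint = 5.468750


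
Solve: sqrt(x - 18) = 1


Square both sides: x - 18 = 1^2 = 1
x = 1 + 18 = 19
x = 19
Check: sqrt(1*19 - 18) = sqrt(1) = 1 ✓

x = 19


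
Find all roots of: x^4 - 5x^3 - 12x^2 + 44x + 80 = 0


Let p(x) = x^4 - 5x^3 - 12x^2 + 44x + 80. By the rational root theorem (leading coefficient 1), any rational root is an integer divisor of 80: try ±1, ±2, ... in turn.
Test x = 1: value = 108 ≠ 0.
Test x = -1: value = 30 ≠ 0.
Test x = 2: value = 96 ≠ 0.
Test x = -2: value = 0 ✓, so (x + 2) is a factor.
Synthetic division by (x + 2): bring down 1; 1(-2) - 5 = -7; (-7)(-2) - 12 = 2; 2(-2) + 44 = 40; 40(-2) + 80 = 0 → quotient x^3 - 7x^2 + 2x + 40, remainder 0.
Continue with the quotient x^3 - 7x^2 + 2x + 40 (candidates must divide 40; re-test x = -2 first in case it repeats).
Test x = -2: value = 0 ✓, so (x + 2) is a factor.
Synthetic division by (x + 2): bring down 1; 1(-2) - 7 = -9; (-9)(-2) + 2 = 20; 20(-2) + 40 = 0 → quotient x^2 - 9x + 20, remainder 0.
Solve the quadratic x^2 - 9x + 20 = 0: discriminant = (-9)^2 - 4(1)(20) = 81 - 80 = 1.
sqrt(1) = 1, so x = (9 ± 1)/2: x = 5 or x = 4.
Collecting all roots found:

x = -2 (multiplicity 2), x = 4, x = 5


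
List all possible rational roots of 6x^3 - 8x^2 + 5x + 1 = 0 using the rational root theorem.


Rational root theorem: possible roots are ±p/q where:
  p divides the constant term (1): p ∈ {1}
  q divides the leading coefficient (6): q ∈ {1, 2, 3, 6}

All possible rational roots: -1, -1/2, -1/3, -1/6, 1/6, 1/3, 1/2, 1

-1, -1/2, -1/3, -1/6, 1/6, 1/3, 1/2, 1


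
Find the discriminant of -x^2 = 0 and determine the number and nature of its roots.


For ax^2 + bx + c = 0, discriminant D = b^2 - 4ac
Here a = -1, b = 0, c = 0
D = (0)^2 - 4(-1)(0) = 0 - 0 = 0

D = 0
The equation has exactly 1 real root (a repeated/double root).

Discriminant = 0, 1 repeated real root


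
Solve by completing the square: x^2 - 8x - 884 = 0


Start: x^2 - 8x - 884 = 0
Move constant: x^2 - 8x = 884
Half of -8 is -4, squared is 16
Add 16 to both sides: x^2 - 8x + 16 = 900
(x - 4)^2 = 900
x - 4 = ±30
x = 4 + 30 = 34 or x = 4 - 30 = -26

x = -26, x = 34


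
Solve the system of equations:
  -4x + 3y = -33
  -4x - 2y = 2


Using Cramer's rule:
Determinant D = (-4)(-2) - (-4)(3) = 8 + 12 = 20
Dx = (-33)(-2) - (2)(3) = 66 - 6 = 60
Dy = (-4)(2) - (-4)(-33) = -8 - 132 = -140
x = Dx/D = 60/20 = 3
y = Dy/D = -140/20 = -7

x = 3, y = -7


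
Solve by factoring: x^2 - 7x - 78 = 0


We need two numbers that multiply to -78 and add to -7.
Those numbers are -13 and 6 (since (-13) * 6 = -78 and (-13) + 6 = -7).
So x^2 - 7x - 78 = (x - 13)(x + 6) = 0
Setting each factor to zero: x = 13 or x = -6

x = -6, x = 13


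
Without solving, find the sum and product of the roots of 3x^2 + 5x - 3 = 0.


By Vieta's formulas for ax^2 + bx + c = 0:
  Sum of roots = -b/a
  Product of roots = c/a

Here a = 3, b = 5, c = -3
Sum = -(5)/3 = -5/3
Product = -3/3 = -1

Sum = -5/3, Product = -1


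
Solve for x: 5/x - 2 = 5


Subtract -2 from both sides: 5/x = 7
Multiply both sides by x: 5 = 7 * x
Divide by 7: x = 5/7

x = 5/7


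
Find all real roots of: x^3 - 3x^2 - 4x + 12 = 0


Let p(x) = x^3 - 3x^2 - 4x + 12. By the rational root theorem (leading coefficient 1), any rational root is an integer divisor of 12: try ±1, ±2, ... in turn.
Test x = 1: value = 6 ≠ 0.
Test x = -1: value = 12 ≠ 0.
Test x = 2: value = 0 ✓, so (x - 2) is a factor.
Synthetic division by (x - 2): bring down 1; 1(2) - 3 = -1; (-1)(2) - 4 = -6; (-6)(2) + 12 = 0 → quotient x^2 - x - 6, remainder 0.
Solve the quadratic x^2 - x - 6 = 0: discriminant = (-1)^2 - 4(1)(-6) = 1 + 24 = 25.
sqrt(25) = 5, so x = (1 ± 5)/2: x = 3 or x = -2.

x = -2, x = 2, x = 3


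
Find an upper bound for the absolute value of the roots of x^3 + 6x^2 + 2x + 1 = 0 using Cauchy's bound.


Cauchy's bound: all roots r satisfy |r| <= 1 + max(|a_i/a_n|) for i = 0,...,n-1
where a_n is the leading coefficient.

Coefficients: [1, 6, 2, 1]
Leading coefficient a_n = 1
Ratios |a_i/a_n|: 6, 2, 1
Maximum ratio: 6
Cauchy's bound: |r| <= 1 + 6 = 7

Upper bound = 7


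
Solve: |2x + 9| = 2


An absolute value equation |expr| = 2 gives two cases:
Case 1: 2x + 9 = 2
  2x = -7, so x = -7/2
Case 2: 2x + 9 = -2
  2x = -11, so x = -11/2

x = -11/2, x = -7/2


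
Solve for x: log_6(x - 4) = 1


Convert to exponential form: x - 4 = 6^1 = 6
x = 6 + 4 = 10
Check: log_6(10 - 4) = log_6(6) = log_6(6) = 1 ✓

x = 10


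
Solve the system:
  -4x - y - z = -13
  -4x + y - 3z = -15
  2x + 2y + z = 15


Using Cramer's rule. Expand each determinant along the first row.
D  = (-4)*[1*1 - (-3)*2] - (-1)*[(-4)*1 - (-3)*2] + (-1)*[(-4)*2 - 1*2]
  = (-4)*(7) - (-1)*(2) + (-1)*(-10) = -16
Dx = (-13)*[1*1 - (-3)*2] - (-1)*[(-15)*1 - (-3)*15] + (-1)*[(-15)*2 - 1*15]
  = (-13)*(7) - (-1)*(30) + (-1)*(-45) = -16
Dy = (-4)*[(-15)*1 - (-3)*15] - (-13)*[(-4)*1 - (-3)*2] + (-1)*[(-4)*15 - (-15)*2]
  = (-4)*(30) - (-13)*(2) + (-1)*(-30) = -64
Dz = (-4)*[1*15 - (-15)*2] - (-1)*[(-4)*15 - (-15)*2] + (-13)*[(-4)*2 - 1*2]
  = (-4)*(45) - (-1)*(-30) + (-13)*(-10) = -80
x = Dx/D = -16/-16 = 1, y = Dy/D = -64/-16 = 4, z = Dz/D = -80/-16 = 5
Check eq1: (-4)(1) + (-1)(4) + (-1)(5) = -13 = -13 ✓
Check eq2: (-4)(1) + (1)(4) + (-3)(5) = -15 = -15 ✓
Check eq3: (2)(1) + (2)(4) + (1)(5) = 15 = 15 ✓

x = 1, y = 4, z = 5


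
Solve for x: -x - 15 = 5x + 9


Starting with: -x - 15 = 5x + 9
Move all x terms to left: (-1 - 5)x = 9 + 15
Simplify: -6x = 24
Divide both sides by -6: x = -4

x = -4


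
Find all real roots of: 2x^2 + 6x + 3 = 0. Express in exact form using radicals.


Using the quadratic formula: x = (-b ± sqrt(b^2 - 4ac)) / (2a)
Here a = 2, b = 6, c = 3
Discriminant = b^2 - 4ac = 6^2 - 4(2)(3) = 36 - 24 = 12
Since discriminant = 12 > 0, there are two real roots.
x = (-6 ± 2*sqrt(3)) / 4
Simplifying: x = (-3 ± sqrt(3)) / 2
Numerically: x ≈ -0.6340 or x ≈ -2.3660

x = (-3 + sqrt(3)) / 2 or x = (-3 - sqrt(3)) / 2


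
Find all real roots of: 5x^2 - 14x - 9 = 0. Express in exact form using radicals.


Using the quadratic formula: x = (-b ± sqrt(b^2 - 4ac)) / (2a)
Here a = 5, b = -14, c = -9
Discriminant = b^2 - 4ac = (-14)^2 - 4(5)(-9) = 196 + 180 = 376
Since discriminant = 376 > 0, there are two real roots.
x = (14 ± 2*sqrt(94)) / 10
Simplifying: x = (7 ± sqrt(94)) / 5
Numerically: x ≈ 3.3391 or x ≈ -0.5391

x = (7 + sqrt(94)) / 5 or x = (7 - sqrt(94)) / 5


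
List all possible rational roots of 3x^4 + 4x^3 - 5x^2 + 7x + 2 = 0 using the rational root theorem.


Rational root theorem: possible roots are ±p/q where:
  p divides the constant term (2): p ∈ {1, 2}
  q divides the leading coefficient (3): q ∈ {1, 3}

All possible rational roots: -2, -1, -2/3, -1/3, 1/3, 2/3, 1, 2

-2, -1, -2/3, -1/3, 1/3, 2/3, 1, 2


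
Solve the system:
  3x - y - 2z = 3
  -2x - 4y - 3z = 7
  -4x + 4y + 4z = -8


Using Cramer's rule. Expand each determinant along the first row.
D  = 3*[(-4)*4 - (-3)*4] - (-1)*[(-2)*4 - (-3)*(-4)] + (-2)*[(-2)*4 - (-4)*(-4)]
  = 3*(-4) - (-1)*(-20) + (-2)*(-24) = 16
Dx = 3*[(-4)*4 - (-3)*4] - (-1)*[7*4 - (-3)*(-8)] + (-2)*[7*4 - (-4)*(-8)]
  = 3*(-4) - (-1)*(4) + (-2)*(-4) = 0
Dy = 3*[7*4 - (-3)*(-8)] - 3*[(-2)*4 - (-3)*(-4)] + (-2)*[(-2)*(-8) - 7*(-4)]
  = 3*(4) - 3*(-20) + (-2)*(44) = -16
Dz = 3*[(-4)*(-8) - 7*4] - (-1)*[(-2)*(-8) - 7*(-4)] + 3*[(-2)*4 - (-4)*(-4)]
  = 3*(4) - (-1)*(44) + 3*(-24) = -16
x = Dx/D = 0/16 = 0, y = Dy/D = -16/16 = -1, z = Dz/D = -16/16 = -1
Check eq1: (3)(0) + (-1)(-1) + (-2)(-1) = 3 = 3 ✓
Check eq2: (-2)(0) + (-4)(-1) + (-3)(-1) = 7 = 7 ✓
Check eq3: (-4)(0) + (4)(-1) + (4)(-1) = -8 = -8 ✓

x = 0, y = -1, z = -1


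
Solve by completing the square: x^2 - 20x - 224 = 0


Start: x^2 - 20x - 224 = 0
Move constant: x^2 - 20x = 224
Half of -20 is -10, squared is 100
Add 100 to both sides: x^2 - 20x + 100 = 324
(x - 10)^2 = 324
x - 10 = ±18
x = 10 + 18 = 28 or x = 10 - 18 = -8

x = -8, x = 28


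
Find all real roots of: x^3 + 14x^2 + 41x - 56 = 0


Let p(x) = x^3 + 14x^2 + 41x - 56. By the rational root theorem (leading coefficient 1), any rational root is an integer divisor of 56: try ±1, ±2, ... in turn.
Test x = 1: value = 0 ✓, so (x - 1) is a factor.
Synthetic division by (x - 1): bring down 1; 1(1) + 14 = 15; 15(1) + 41 = 56; 56(1) - 56 = 0 → quotient x^2 + 15x + 56, remainder 0.
Solve the quadratic x^2 + 15x + 56 = 0: discriminant = 15^2 - 4(1)(56) = 225 - 224 = 1.
sqrt(1) = 1, so x = (-15 ± 1)/2: x = -7 or x = -8.

x = -8, x = -7, x = 1


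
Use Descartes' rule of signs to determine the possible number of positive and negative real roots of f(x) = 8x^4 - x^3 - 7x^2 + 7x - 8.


Descartes' rule of signs:

For positive roots, count sign changes in f(x) = 8x^4 - x^3 - 7x^2 + 7x - 8:
Signs of coefficients: +, -, -, +, -
Number of sign changes: 3
Possible positive real roots: 3, 1

For negative roots, examine f(-x) = 8x^4 + x^3 - 7x^2 - 7x - 8:
Signs of coefficients: +, +, -, -, -
Number of sign changes: 1
Possible negative real roots: 1

Positive roots: 3 or 1; Negative roots: 1


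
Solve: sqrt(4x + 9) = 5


Square both sides: 4x + 9 = 5^2 = 25
4x = 25 - 9 = 16
x = 4
Check: sqrt(4*4 + 9) = sqrt(25) = 5 ✓

x = 4


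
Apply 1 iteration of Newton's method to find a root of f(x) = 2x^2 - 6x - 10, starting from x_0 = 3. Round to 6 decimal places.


Newton's method: x_(n+1) = x_n - f(x_n)/f'(x_n)
f(x) = 2x^2 - 6x - 10
f'(x) = 4x - 6

Iteration 1:
  f(3.000000) = -10.000000
  f'(3.000000) = 6.000000
  x_1 = 3.000000 - (-10.000000)/(6.000000) = 4.666667

x_1 = 4.666667


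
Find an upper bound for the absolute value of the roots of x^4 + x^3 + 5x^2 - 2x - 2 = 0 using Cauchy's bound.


Cauchy's bound: all roots r satisfy |r| <= 1 + max(|a_i/a_n|) for i = 0,...,n-1
where a_n is the leading coefficient.

Coefficients: [1, 1, 5, -2, -2]
Leading coefficient a_n = 1
Ratios |a_i/a_n|: 1, 5, 2, 2
Maximum ratio: 5
Cauchy's bound: |r| <= 1 + 5 = 6

Upper bound = 6


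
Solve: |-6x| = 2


An absolute value equation |expr| = 2 gives two cases:
Case 1: -6x = 2
  -6x = 2, so x = -1/3
Case 2: -6x = -2
  -6x = -2, so x = 1/3

x = -1/3, x = 1/3


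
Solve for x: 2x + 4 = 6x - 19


Starting with: 2x + 4 = 6x - 19
Move all x terms to left: (2 - 6)x = -19 - 4
Simplify: -4x = -23
Divide both sides by -4: x = 23/4

x = 23/4


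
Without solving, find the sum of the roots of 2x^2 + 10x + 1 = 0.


By Vieta's formulas for ax^2 + bx + c = 0:
  Sum of roots = -b/a
  Product of roots = c/a

Here a = 2, b = 10, c = 1
Sum = -(10)/2 = -5
Product = 1/2 = 1/2

Sum = -5


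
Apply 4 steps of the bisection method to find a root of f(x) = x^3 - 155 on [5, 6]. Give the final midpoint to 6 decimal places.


f(x) = x^3 - 155
f(5) = -30 < 0
f(6) = 61 > 0

Step 1: midpoint = (5.000000 + 6.000000)/2 = 5.500000
  f(5.500000) = 11.375000
  f(mid) > 0, so root is in [5.000000, 5.500000]

Step 2: midpoint = (5.000000 + 5.500000)/2 = 5.250000
  f(5.250000) = -10.296875
  f(mid) < 0, so root is in [5.250000, 5.500000]

Step 3: midpoint = (5.250000 + 5.500000)/2 = 5.375000
  f(5.375000) = 0.287109
  f(mid) > 0, so root is in [5.250000, 5.375000]

Step 4: midpoint = (5.250000 + 5.375000)/2 = 5.312500
  f(5.312500) = -5.067139
  f(mid) < 0, so root is in [5.312500, 5.375000]

midpoint = 5.312500


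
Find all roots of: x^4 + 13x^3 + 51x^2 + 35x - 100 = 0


Let p(x) = x^4 + 13x^3 + 51x^2 + 35x - 100. By the rational root theorem (leading coefficient 1), any rational root is an integer divisor of 100: try ±1, ±2, ... in turn.
Test x = 1: value = 0 ✓, so (x - 1) is a factor.
Synthetic division by (x - 1): bring down 1; 1(1) + 13 = 14; 14(1) + 51 = 65; 65(1) + 35 = 100; 100(1) - 100 = 0 → quotient x^3 + 14x^2 + 65x + 100, remainder 0.
Continue with the quotient x^3 + 14x^2 + 65x + 100 (candidates must divide 100; re-test x = 1 first in case it repeats).
Test x = 1: value = 180 ≠ 0.
Test x = -1: value = 48 ≠ 0.
Test x = 2: value = 294 ≠ 0.
Test x = -2: value = 18 ≠ 0.
Test x = 4: value = 648 ≠ 0.
Test x = -4: value = 0 ✓, so (x + 4) is a factor.
Synthetic division by (x + 4): bring down 1; 1(-4) + 14 = 10; 10(-4) + 65 = 25; 25(-4) + 100 = 0 → quotient x^2 + 10x + 25, remainder 0.
Solve the quadratic x^2 + 10x + 25 = 0: discriminant = 10^2 - 4(1)(25) = 100 - 100 = 0.
Discriminant = 0, so a double root: x = -10/2 = -5.
Collecting all roots found:

x = -5 (multiplicity 2), x = -4, x = 1


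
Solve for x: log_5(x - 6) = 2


Convert to exponential form: x - 6 = 5^2 = 25
x = 25 + 6 = 31
Check: log_5(31 - 6) = log_5(25) = log_5(25) = 2 ✓

x = 31


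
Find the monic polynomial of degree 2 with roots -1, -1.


A monic polynomial with roots -1, -1 is:
p(x) = (x + 1)(x + 1)
After multiplying by (x + 1): x + 1
After multiplying by (x + 1): x^2 + 2x + 1

x^2 + 2x + 1


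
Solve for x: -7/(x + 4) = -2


Multiply both sides by (x + 4): -7 = -2(x + 4)
Distribute: -7 = -2x - 8
-2x = -7 + 8 = 1
x = -1/2

x = -1/2


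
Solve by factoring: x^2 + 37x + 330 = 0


We need two numbers that multiply to 330 and add to 37.
Those numbers are 22 and 15 (since 22 * 15 = 330 and 22 + 15 = 37).
So x^2 + 37x + 330 = (x + 22)(x + 15) = 0
Setting each factor to zero: x = -22 or x = -15

x = -22, x = -15


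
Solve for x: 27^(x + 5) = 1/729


Express both sides with the same base.
1/729 = 27^(-2)
Since the bases match, equate exponents: x + 5 = -2
So x = -2 - (5) = -7

x = -7


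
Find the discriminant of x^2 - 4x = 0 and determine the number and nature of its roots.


For ax^2 + bx + c = 0, discriminant D = b^2 - 4ac
Here a = 1, b = -4, c = 0
D = (-4)^2 - 4(1)(0) = 16 - 0 = 16

D = 16 > 0 and is a perfect square (sqrt = 4)
The equation has 2 distinct real rational roots.

Discriminant = 16, 2 distinct real rational roots


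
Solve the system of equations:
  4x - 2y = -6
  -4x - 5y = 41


Using Cramer's rule:
Determinant D = (4)(-5) - (-4)(-2) = -20 - 8 = -28
Dx = (-6)(-5) - (41)(-2) = 30 + 82 = 112
Dy = (4)(41) - (-4)(-6) = 164 - 24 = 140
x = Dx/D = 112/-28 = -4
y = Dy/D = 140/-28 = -5

x = -4, y = -5


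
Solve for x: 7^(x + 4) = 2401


Express both sides with the same base.
2401 = 7^4
Since the bases match, equate exponents: x + 4 = 4
So x = 4 - (4) = 0

x = 0
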